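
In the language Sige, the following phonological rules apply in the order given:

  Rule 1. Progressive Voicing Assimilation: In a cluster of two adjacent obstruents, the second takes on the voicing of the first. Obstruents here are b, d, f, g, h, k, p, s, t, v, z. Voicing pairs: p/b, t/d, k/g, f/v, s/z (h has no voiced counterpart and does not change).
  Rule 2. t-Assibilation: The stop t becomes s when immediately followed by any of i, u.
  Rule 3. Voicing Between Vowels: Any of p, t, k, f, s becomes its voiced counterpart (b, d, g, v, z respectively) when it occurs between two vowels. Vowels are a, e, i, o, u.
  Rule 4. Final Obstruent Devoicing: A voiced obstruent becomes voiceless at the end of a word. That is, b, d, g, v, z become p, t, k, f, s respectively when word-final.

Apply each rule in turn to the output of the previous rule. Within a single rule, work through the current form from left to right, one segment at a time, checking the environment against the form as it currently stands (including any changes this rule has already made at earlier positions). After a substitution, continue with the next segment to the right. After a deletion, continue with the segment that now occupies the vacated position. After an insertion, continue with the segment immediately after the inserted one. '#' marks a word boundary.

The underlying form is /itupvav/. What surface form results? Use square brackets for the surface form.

Rule 1 Progressive Voicing Assimilation: [itupvav] → [itupfav]
Rule 2 t-Assibilation: [itupfav] → [isupfav]
Rule 3 Voicing Between Vowels: [isupfav] → [izupfav]
Rule 4 Final Obstruent Devoicing: [izupfav] → [izupfaf]

[izupfaf]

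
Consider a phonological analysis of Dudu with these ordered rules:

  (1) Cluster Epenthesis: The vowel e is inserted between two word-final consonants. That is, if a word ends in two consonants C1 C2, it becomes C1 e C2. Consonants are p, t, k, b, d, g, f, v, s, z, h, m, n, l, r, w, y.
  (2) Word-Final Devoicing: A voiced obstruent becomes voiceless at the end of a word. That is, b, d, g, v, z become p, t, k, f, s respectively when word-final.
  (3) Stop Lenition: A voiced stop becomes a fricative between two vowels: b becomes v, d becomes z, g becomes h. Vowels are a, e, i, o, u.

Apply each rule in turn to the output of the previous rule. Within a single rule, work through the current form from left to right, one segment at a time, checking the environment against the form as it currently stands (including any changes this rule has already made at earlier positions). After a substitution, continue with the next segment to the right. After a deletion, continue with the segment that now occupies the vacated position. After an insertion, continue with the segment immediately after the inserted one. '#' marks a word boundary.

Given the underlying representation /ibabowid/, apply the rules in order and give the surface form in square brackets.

(1) Cluster Epenthesis: no change — [ibabowid]
(2) Word-Final Devoicing: [ibabowid] → [ibabowit]
(3) Stop Lenition: [ibabowit] → [ivavowit]

[ivavowit]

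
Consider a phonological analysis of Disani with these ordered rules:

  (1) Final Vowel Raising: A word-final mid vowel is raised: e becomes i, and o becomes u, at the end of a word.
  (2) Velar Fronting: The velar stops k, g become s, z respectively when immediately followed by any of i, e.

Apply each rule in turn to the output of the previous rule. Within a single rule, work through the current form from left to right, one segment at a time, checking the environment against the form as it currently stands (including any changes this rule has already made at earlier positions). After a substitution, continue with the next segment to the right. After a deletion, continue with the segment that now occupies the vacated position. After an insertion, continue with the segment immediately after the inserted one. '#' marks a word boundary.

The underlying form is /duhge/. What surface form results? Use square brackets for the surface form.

(1) Final Vowel Raising: [duhge] → [duhgi]
(2) Velar Fronting: [duhgi] → [duhzi]

[duhzi]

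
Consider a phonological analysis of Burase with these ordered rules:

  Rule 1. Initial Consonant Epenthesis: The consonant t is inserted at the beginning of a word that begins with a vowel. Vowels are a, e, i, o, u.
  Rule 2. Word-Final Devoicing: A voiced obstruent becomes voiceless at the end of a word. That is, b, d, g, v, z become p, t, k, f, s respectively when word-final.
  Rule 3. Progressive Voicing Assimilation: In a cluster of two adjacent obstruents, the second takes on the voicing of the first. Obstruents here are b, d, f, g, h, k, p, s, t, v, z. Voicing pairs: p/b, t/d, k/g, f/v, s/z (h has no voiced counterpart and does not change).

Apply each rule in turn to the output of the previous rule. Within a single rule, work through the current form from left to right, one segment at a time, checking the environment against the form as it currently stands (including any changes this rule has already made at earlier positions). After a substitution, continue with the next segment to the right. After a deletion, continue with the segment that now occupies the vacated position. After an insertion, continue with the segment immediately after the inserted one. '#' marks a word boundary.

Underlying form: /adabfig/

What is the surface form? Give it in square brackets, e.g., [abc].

Rule 1 Initial Consonant Epenthesis: [adabfig] → [tadabfig]
Rule 2 Word-Final Devoicing: [tadabfig] → [tadabfik]
Rule 3 Progressive Voicing Assimilation: [tadabfik] → [tadabvik]

[tadabvik]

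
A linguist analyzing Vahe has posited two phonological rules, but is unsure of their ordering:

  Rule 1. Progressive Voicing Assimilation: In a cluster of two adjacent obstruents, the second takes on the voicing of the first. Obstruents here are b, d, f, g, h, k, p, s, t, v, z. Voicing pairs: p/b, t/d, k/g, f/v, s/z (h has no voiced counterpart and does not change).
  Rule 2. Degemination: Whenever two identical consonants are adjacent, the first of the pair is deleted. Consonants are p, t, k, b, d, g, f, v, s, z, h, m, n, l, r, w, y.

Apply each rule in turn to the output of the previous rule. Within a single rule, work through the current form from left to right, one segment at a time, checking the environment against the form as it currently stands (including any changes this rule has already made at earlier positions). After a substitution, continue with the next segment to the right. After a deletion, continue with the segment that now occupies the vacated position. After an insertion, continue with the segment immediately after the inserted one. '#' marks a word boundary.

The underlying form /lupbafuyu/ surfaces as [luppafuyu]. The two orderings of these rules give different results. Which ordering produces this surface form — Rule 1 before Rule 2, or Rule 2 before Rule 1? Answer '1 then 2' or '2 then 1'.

2 then 1

Order 1 then 2:
  1 Progressive Voicing Assimilation: [lupbafuyu] → [luppafuyu]
  2 Degemination: [luppafuyu] → [lupafuyu]
  result: [lupafuyu]
Order 2 then 1:
  2 Degemination: no change — [lupbafuyu]
  1 Progressive Voicing Assimilation: [lupbafuyu] → [luppafuyu]
  result: [luppafuyu]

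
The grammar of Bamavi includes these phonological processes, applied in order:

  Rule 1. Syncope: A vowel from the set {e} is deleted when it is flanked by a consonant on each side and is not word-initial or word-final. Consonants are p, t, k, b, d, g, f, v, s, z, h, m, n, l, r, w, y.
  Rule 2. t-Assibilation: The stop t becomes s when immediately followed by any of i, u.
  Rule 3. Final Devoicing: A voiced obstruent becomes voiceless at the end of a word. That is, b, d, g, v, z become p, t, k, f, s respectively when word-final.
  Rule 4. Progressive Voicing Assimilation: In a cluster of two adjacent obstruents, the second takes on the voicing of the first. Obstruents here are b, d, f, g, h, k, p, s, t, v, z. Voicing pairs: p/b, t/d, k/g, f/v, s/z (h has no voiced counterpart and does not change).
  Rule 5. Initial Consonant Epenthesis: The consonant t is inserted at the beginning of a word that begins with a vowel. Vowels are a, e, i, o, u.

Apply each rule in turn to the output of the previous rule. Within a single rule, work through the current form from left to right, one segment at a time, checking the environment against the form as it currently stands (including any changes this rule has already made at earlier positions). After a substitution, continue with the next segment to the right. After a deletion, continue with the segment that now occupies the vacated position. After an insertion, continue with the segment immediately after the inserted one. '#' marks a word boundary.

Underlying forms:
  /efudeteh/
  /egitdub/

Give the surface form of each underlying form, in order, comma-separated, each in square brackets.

[tefuddh], [tegittup]

/efudeteh/:
  Rule 1 Syncope: [efudeteh] → [efudth]
  Rule 2 t-Assibilation: no change — [efudth]
  Rule 3 Final Devoicing: no change — [efudth]
  Rule 4 Progressive Voicing Assimilation: [efudth] → [efuddh]
  Rule 5 Initial Consonant Epenthesis: [efuddh] → [tefuddh]
/egitdub/:
  Rule 1 Syncope: no change — [egitdub]
  Rule 2 t-Assibilation: no change — [egitdub]
  Rule 3 Final Devoicing: [egitdub] → [egitdup]
  Rule 4 Progressive Voicing Assimilation: [egitdup] → [egittup]
  Rule 5 Initial Consonant Epenthesis: [egittup] → [tegittup]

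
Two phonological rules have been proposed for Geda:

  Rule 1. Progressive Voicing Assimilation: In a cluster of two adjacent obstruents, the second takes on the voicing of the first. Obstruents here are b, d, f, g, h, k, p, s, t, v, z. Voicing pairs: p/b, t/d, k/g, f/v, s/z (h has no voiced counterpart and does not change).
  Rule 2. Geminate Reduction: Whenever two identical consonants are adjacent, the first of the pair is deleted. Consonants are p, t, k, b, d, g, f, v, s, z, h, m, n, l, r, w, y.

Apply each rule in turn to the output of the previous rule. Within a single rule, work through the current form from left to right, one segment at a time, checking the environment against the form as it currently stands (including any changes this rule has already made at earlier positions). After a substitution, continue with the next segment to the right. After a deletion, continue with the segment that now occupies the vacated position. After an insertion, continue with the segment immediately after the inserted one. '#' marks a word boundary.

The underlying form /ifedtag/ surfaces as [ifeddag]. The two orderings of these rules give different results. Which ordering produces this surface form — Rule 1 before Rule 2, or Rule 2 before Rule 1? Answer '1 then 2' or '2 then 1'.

Order 1 then 2:
  1 Progressive Voicing Assimilation: [ifedtag] → [ifeddag]
  2 Geminate Reduction: [ifeddag] → [ifedag]
  result: [ifedag]
Order 2 then 1:
  2 Geminate Reduction: no change — [ifedtag]
  1 Progressive Voicing Assimilation: [ifedtag] → [ifeddag]
  result: [ifeddag]

2 then 1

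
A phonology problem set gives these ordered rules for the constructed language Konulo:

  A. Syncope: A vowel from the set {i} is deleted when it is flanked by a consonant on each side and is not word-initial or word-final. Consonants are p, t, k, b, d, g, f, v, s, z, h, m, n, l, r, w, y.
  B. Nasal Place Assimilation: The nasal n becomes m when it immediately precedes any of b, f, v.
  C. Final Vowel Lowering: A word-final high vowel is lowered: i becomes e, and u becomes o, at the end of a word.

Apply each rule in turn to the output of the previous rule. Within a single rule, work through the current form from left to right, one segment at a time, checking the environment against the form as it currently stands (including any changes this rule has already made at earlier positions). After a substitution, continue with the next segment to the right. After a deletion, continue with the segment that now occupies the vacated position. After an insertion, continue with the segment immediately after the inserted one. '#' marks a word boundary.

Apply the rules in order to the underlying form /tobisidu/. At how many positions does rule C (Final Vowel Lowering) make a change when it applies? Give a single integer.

1

A Syncope: [tobisidu] → [tobsdu]
B Nasal Place Assimilation: no change — [tobsdu]
C Final Vowel Lowering: [tobsdu] → [tobsdo]
Rule C changed 1 position(s).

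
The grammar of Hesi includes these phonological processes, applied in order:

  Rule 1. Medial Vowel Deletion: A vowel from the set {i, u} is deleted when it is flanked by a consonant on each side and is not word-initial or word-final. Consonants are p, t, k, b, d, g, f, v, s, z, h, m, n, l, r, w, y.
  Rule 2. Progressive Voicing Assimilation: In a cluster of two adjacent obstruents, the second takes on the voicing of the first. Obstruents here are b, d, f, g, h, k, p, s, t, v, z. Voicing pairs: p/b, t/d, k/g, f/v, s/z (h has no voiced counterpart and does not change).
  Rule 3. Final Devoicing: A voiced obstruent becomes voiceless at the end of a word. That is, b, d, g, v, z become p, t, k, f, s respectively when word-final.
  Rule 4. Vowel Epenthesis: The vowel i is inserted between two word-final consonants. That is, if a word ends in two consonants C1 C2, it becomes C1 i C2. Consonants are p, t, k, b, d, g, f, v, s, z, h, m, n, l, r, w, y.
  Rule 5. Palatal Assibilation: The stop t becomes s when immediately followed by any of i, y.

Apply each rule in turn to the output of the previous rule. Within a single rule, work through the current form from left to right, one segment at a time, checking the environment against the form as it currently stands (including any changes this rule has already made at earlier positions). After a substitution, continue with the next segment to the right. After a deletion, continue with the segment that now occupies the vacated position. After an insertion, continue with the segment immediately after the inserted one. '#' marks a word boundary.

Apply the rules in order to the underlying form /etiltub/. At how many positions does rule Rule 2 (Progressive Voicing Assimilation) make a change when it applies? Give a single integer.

1

Rule 1 Medial Vowel Deletion: [etiltub] → [etltb]
Rule 2 Progressive Voicing Assimilation: [etltb] → [etltp]
Rule 3 Final Devoicing: no change — [etltp]
Rule 4 Vowel Epenthesis: [etltp] → [etltip]
Rule 5 Palatal Assibilation: [etltip] → [etlsip]
Rule Rule 2 changed 1 position(s).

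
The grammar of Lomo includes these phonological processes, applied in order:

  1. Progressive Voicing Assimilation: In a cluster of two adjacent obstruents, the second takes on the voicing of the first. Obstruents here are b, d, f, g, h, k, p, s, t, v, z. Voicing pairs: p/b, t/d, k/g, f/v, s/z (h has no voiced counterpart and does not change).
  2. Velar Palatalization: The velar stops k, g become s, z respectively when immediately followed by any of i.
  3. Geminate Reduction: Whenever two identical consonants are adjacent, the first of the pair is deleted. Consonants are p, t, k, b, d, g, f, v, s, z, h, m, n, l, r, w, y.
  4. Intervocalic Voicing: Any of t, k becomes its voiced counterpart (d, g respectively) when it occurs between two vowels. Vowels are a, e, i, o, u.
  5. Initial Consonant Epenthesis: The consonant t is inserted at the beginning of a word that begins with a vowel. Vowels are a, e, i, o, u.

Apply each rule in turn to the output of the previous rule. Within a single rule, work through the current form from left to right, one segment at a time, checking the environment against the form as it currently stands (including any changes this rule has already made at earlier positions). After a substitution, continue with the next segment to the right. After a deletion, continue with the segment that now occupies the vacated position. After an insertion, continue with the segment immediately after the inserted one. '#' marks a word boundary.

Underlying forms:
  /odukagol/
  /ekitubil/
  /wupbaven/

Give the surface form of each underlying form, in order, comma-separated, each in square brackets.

/odukagol/:
  1 Progressive Voicing Assimilation: no change — [odukagol]
  2 Velar Palatalization: no change — [odukagol]
  3 Geminate Reduction: no change — [odukagol]
  4 Intervocalic Voicing: [odukagol] → [odugagol]
  5 Initial Consonant Epenthesis: [odugagol] → [todugagol]
/ekitubil/:
  1 Progressive Voicing Assimilation: no change — [ekitubil]
  2 Velar Palatalization: [ekitubil] → [esitubil]
  3 Geminate Reduction: no change — [esitubil]
  4 Intervocalic Voicing: [esitubil] → [esidubil]
  5 Initial Consonant Epenthesis: [esidubil] → [tesidubil]
/wupbaven/:
  1 Progressive Voicing Assimilation: [wupbaven] → [wuppaven]
  2 Velar Palatalization: no change — [wuppaven]
  3 Geminate Reduction: [wuppaven] → [wupaven]
  4 Intervocalic Voicing: no change — [wupaven]
  5 Initial Consonant Epenthesis: no change — [wupaven]

[todugagol], [tesidubil], [wupaven]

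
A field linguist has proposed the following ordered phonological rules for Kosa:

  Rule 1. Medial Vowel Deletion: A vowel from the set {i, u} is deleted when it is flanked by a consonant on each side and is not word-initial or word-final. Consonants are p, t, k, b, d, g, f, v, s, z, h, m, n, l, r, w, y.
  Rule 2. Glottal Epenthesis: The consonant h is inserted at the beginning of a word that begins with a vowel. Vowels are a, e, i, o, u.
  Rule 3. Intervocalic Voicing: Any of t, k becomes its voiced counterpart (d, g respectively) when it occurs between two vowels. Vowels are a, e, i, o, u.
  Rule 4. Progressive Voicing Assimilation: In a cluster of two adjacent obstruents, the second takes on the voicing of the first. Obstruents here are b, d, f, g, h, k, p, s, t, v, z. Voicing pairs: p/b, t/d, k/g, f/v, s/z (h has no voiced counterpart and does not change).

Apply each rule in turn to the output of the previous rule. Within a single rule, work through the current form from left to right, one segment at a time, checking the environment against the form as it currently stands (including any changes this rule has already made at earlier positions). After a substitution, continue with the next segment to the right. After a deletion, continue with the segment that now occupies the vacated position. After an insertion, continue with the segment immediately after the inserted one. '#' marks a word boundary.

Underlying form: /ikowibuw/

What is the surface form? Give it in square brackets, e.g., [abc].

[higowbw]

Rule 1 Medial Vowel Deletion: [ikowibuw] → [ikowbw]
Rule 2 Glottal Epenthesis: [ikowbw] → [hikowbw]
Rule 3 Intervocalic Voicing: [hikowbw] → [higowbw]
Rule 4 Progressive Voicing Assimilation: no change — [higowbw]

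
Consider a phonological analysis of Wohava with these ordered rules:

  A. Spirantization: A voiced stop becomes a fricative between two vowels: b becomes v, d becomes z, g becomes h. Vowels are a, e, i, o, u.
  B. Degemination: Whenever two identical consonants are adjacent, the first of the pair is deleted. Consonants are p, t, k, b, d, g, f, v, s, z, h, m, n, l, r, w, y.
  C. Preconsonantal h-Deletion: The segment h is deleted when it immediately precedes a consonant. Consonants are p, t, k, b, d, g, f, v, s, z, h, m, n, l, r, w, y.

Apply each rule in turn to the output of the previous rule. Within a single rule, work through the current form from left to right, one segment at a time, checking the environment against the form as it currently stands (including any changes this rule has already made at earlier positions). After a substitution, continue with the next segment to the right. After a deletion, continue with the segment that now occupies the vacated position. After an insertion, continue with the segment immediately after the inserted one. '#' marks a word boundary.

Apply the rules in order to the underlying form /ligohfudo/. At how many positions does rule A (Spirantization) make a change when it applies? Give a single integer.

A Spirantization: [ligohfudo] → [lihohfuzo]
B Degemination: no change — [lihohfuzo]
C Preconsonantal h-Deletion: [lihohfuzo] → [lihofuzo]
Rule A changed 2 position(s).

2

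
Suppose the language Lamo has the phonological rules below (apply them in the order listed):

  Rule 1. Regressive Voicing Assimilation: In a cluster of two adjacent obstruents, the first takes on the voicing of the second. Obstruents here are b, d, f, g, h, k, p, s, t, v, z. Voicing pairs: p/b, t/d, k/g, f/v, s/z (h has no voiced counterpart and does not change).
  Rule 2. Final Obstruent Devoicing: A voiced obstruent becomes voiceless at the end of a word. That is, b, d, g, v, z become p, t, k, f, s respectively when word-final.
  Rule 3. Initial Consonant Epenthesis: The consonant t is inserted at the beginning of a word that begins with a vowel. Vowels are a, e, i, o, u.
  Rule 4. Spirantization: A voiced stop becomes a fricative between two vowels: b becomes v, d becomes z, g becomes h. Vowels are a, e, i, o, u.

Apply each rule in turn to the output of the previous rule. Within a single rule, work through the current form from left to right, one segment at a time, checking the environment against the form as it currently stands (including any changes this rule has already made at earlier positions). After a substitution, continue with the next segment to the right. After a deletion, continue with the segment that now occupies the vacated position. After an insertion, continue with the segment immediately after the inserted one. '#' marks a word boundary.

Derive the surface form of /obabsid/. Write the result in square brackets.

[tovapsit]

Rule 1 Regressive Voicing Assimilation: [obabsid] → [obapsid]
Rule 2 Final Obstruent Devoicing: [obapsid] → [obapsit]
Rule 3 Initial Consonant Epenthesis: [obapsit] → [tobapsit]
Rule 4 Spirantization: [tobapsit] → [tovapsit]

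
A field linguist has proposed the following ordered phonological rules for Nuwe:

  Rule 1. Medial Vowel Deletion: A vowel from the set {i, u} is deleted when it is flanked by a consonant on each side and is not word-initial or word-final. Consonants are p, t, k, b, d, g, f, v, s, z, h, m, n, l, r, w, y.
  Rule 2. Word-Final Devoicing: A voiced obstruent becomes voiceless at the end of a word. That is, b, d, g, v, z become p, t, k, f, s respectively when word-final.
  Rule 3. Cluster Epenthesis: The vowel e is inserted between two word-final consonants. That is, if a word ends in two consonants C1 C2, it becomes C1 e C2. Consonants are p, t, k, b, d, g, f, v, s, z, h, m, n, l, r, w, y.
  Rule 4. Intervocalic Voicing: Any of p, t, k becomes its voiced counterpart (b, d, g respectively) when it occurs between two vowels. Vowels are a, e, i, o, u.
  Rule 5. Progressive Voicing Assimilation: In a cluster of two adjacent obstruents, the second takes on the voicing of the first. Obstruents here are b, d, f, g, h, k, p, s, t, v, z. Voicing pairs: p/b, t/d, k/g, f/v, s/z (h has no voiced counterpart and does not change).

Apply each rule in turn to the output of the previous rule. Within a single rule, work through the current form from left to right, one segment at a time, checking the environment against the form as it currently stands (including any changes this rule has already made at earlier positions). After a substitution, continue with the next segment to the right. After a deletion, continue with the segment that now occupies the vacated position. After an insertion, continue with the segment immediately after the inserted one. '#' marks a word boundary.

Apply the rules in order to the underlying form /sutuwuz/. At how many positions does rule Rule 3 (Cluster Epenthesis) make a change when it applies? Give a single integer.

1

Rule 1 Medial Vowel Deletion: [sutuwuz] → [stwz]
Rule 2 Word-Final Devoicing: [stwz] → [stws]
Rule 3 Cluster Epenthesis: [stws] → [stwes]
Rule 4 Intervocalic Voicing: no change — [stwes]
Rule 5 Progressive Voicing Assimilation: no change — [stwes]
Rule Rule 3 changed 1 position(s).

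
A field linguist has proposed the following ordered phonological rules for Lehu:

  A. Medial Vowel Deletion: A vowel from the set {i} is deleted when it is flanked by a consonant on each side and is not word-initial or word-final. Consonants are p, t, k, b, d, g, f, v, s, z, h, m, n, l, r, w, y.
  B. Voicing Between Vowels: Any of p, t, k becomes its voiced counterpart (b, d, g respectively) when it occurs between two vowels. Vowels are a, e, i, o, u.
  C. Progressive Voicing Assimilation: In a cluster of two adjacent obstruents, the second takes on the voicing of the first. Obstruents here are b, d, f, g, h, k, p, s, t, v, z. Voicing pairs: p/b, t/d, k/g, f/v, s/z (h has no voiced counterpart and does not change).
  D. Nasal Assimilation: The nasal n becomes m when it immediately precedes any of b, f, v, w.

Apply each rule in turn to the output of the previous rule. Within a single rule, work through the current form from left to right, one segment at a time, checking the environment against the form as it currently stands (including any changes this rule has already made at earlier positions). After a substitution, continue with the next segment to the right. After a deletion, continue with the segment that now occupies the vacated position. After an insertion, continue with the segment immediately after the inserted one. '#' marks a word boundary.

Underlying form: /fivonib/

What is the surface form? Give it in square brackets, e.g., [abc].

[ffomb]

A Medial Vowel Deletion: [fivonib] → [fvonb]
B Voicing Between Vowels: no change — [fvonb]
C Progressive Voicing Assimilation: [fvonb] → [ffonb]
D Nasal Assimilation: [ffonb] → [ffomb]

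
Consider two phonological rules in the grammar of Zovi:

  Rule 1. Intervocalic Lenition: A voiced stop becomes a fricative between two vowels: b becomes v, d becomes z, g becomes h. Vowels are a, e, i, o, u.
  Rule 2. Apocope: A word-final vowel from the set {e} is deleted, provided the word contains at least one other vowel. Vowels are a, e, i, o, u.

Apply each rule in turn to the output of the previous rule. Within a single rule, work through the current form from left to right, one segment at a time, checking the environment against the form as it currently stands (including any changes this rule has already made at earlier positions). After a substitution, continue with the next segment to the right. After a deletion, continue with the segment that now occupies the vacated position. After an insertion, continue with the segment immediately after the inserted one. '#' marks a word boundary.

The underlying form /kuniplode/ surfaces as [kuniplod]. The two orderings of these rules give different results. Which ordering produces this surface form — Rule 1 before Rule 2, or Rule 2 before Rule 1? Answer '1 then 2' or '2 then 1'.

2 then 1

Order 1 then 2:
  1 Intervocalic Lenition: [kuniplode] → [kuniploze]
  2 Apocope: [kuniploze] → [kuniploz]
  result: [kuniploz]
Order 2 then 1:
  2 Apocope: [kuniplode] → [kuniplod]
  1 Intervocalic Lenition: no change — [kuniplod]
  result: [kuniplod]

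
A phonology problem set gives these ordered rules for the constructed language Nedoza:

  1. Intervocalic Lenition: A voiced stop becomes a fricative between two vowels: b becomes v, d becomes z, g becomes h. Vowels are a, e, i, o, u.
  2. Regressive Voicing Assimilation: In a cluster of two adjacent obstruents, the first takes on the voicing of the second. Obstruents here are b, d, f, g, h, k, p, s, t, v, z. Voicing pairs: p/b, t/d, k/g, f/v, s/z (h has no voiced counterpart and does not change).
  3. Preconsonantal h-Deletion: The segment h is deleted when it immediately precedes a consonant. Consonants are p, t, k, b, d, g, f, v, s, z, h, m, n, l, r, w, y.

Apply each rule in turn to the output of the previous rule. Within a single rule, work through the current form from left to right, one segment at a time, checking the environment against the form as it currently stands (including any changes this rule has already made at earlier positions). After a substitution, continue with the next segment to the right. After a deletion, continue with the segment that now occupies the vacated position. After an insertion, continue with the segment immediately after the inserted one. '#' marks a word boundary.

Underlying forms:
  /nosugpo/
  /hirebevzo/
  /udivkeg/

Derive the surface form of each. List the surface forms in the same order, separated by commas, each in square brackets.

[nosukpo], [hirevevzo], [uzifkeg]

/nosugpo/:
  1 Intervocalic Lenition: no change — [nosugpo]
  2 Regressive Voicing Assimilation: [nosugpo] → [nosukpo]
  3 Preconsonantal h-Deletion: no change — [nosukpo]
/hirebevzo/:
  1 Intervocalic Lenition: [hirebevzo] → [hirevevzo]
  2 Regressive Voicing Assimilation: no change — [hirevevzo]
  3 Preconsonantal h-Deletion: no change — [hirevevzo]
/udivkeg/:
  1 Intervocalic Lenition: [udivkeg] → [uzivkeg]
  2 Regressive Voicing Assimilation: [uzivkeg] → [uzifkeg]
  3 Preconsonantal h-Deletion: no change — [uzifkeg]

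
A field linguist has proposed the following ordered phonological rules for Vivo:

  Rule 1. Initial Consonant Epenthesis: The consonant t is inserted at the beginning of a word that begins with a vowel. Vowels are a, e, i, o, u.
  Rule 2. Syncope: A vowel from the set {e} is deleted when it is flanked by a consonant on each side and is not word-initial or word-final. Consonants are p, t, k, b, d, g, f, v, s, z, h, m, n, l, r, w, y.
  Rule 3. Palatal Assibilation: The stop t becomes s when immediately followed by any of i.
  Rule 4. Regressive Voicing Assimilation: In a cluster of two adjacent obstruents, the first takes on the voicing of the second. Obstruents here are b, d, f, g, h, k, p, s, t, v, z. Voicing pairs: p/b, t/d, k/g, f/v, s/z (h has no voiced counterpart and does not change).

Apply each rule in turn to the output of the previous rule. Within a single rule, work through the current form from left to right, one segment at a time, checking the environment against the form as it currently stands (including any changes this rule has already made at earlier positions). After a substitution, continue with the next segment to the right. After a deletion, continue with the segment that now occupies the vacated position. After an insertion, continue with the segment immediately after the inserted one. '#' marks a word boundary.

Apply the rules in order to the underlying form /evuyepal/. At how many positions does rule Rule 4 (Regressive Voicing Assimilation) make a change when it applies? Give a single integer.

1

Rule 1 Initial Consonant Epenthesis: [evuyepal] → [tevuyepal]
Rule 2 Syncope: [tevuyepal] → [tvuypal]
Rule 3 Palatal Assibilation: no change — [tvuypal]
Rule 4 Regressive Voicing Assimilation: [tvuypal] → [dvuypal]
Rule Rule 4 changed 1 position(s).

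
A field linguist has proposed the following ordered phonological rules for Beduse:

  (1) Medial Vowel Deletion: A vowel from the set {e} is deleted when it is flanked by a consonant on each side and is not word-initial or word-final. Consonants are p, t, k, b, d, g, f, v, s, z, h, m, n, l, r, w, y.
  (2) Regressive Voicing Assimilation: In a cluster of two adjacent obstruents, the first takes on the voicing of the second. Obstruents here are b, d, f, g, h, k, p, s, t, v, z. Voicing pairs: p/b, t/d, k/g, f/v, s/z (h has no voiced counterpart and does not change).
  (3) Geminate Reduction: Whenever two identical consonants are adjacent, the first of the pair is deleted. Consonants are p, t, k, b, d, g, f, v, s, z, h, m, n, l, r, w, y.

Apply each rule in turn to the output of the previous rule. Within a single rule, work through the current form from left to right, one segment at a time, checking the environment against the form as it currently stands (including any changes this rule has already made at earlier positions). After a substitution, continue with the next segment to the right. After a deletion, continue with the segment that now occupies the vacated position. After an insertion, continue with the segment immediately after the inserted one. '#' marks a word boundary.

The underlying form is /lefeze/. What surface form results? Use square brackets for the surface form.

(1) Medial Vowel Deletion: [lefeze] → [lfze]
(2) Regressive Voicing Assimilation: [lfze] → [lvze]
(3) Geminate Reduction: no change — [lvze]

[lvze]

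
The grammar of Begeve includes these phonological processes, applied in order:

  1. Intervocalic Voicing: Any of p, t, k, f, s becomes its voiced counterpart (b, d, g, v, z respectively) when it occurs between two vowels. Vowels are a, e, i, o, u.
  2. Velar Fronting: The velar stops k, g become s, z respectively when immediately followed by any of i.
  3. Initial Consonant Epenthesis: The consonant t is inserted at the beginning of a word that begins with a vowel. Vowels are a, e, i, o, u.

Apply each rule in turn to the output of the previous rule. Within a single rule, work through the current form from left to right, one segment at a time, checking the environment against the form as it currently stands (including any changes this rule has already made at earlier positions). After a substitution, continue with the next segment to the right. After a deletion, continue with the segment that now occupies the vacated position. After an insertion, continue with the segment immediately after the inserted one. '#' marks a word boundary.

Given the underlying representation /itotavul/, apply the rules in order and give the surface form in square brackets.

1 Intervocalic Voicing: [itotavul] → [idodavul]
2 Velar Fronting: no change — [idodavul]
3 Initial Consonant Epenthesis: [idodavul] → [tidodavul]

[tidodavul]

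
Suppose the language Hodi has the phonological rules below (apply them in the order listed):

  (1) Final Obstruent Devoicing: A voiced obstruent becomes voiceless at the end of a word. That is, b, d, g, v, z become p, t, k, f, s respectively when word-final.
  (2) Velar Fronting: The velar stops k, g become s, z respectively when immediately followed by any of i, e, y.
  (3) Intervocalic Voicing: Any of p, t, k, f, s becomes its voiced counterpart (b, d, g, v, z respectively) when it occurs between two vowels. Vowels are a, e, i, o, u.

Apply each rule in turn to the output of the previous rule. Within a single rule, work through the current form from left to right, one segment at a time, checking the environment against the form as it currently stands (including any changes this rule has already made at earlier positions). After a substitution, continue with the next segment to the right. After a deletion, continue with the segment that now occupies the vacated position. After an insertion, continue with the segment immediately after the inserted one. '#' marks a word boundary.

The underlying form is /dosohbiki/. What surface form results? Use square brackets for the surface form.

[dozohbizi]

(1) Final Obstruent Devoicing: no change — [dosohbiki]
(2) Velar Fronting: [dosohbiki] → [dosohbisi]
(3) Intervocalic Voicing: [dosohbisi] → [dozohbizi]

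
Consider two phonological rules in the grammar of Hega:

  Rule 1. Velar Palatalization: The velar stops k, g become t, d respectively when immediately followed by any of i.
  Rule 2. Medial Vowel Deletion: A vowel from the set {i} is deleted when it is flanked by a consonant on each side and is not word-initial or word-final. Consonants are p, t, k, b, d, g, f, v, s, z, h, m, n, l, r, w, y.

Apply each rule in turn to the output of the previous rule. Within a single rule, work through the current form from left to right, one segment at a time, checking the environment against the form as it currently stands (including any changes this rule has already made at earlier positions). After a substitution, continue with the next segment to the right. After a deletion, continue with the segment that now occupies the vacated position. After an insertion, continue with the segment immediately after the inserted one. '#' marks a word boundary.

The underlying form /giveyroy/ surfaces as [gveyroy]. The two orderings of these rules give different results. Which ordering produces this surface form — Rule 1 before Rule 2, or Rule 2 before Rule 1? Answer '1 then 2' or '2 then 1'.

2 then 1

Order 1 then 2:
  1 Velar Palatalization: [giveyroy] → [diveyroy]
  2 Medial Vowel Deletion: [diveyroy] → [dveyroy]
  result: [dveyroy]
Order 2 then 1:
  2 Medial Vowel Deletion: [giveyroy] → [gveyroy]
  1 Velar Palatalization: no change — [gveyroy]
  result: [gveyroy]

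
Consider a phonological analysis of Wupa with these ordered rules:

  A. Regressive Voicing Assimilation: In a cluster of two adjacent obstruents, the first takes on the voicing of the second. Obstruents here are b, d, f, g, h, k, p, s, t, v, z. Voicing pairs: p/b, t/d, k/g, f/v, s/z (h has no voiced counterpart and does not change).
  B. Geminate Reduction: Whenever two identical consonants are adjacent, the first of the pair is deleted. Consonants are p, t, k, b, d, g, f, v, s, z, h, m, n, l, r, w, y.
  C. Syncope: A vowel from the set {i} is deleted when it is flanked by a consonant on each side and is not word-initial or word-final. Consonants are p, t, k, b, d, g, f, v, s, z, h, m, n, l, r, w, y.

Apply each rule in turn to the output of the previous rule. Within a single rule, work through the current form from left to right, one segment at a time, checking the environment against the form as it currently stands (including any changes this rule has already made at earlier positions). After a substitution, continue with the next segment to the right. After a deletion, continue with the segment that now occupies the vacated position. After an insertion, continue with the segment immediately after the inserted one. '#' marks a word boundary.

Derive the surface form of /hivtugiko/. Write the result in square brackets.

A Regressive Voicing Assimilation: [hivtugiko] → [hiftugiko]
B Geminate Reduction: no change — [hiftugiko]
C Syncope: [hiftugiko] → [hftugko]

[hftugko]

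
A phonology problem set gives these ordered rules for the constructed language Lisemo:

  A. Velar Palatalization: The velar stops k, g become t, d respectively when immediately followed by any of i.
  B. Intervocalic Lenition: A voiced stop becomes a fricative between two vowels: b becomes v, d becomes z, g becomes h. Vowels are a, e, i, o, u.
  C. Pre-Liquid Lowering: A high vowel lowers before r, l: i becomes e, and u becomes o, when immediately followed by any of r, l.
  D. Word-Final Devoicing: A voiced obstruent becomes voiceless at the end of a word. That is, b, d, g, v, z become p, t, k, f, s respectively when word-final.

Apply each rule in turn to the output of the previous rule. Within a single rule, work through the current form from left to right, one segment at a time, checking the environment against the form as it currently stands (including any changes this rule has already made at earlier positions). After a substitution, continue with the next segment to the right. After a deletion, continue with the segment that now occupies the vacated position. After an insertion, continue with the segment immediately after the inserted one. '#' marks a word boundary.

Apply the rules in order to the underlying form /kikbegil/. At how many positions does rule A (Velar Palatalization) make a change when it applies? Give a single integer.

A Velar Palatalization: [kikbegil] → [tikbedil]
B Intervocalic Lenition: [tikbedil] → [tikbezil]
C Pre-Liquid Lowering: [tikbezil] → [tikbezel]
D Word-Final Devoicing: no change — [tikbezel]
Rule A changed 2 position(s).

2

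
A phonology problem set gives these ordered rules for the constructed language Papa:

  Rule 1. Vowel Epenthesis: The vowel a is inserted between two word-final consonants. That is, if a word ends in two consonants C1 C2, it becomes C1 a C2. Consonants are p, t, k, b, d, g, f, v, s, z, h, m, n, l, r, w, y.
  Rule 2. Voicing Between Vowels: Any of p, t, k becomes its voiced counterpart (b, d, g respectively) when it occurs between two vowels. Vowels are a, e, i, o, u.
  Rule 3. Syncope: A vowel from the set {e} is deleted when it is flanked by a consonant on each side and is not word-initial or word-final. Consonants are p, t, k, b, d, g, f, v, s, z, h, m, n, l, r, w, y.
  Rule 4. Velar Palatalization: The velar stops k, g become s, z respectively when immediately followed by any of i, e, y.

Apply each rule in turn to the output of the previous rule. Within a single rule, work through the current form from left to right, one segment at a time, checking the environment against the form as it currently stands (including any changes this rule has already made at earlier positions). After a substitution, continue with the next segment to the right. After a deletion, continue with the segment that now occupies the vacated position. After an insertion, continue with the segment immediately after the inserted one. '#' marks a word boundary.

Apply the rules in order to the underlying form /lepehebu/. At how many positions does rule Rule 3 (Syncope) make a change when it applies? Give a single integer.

3

Rule 1 Vowel Epenthesis: no change — [lepehebu]
Rule 2 Voicing Between Vowels: [lepehebu] → [lebehebu]
Rule 3 Syncope: [lebehebu] → [lbhbu]
Rule 4 Velar Palatalization: no change — [lbhbu]
Rule Rule 3 changed 3 position(s).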